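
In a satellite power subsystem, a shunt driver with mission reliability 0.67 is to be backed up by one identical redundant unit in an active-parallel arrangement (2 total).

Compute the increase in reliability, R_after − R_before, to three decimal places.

R_before = 0.67
R_after = 1 − (1 − 0.67)^2 = 0.891
ΔR = 0.891 − 0.67 = 0.221

0.221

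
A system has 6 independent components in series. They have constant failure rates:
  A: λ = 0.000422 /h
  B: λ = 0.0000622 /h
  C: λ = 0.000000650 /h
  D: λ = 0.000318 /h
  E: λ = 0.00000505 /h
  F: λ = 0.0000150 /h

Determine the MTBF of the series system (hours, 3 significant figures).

1220

Series of exponential components: λ_sys = Σ λ_i
λ_sys = 0.000422 + 0.0000622 + 0.000000650 + 0.000318 + 0.00000505 + 0.0000150 = 8.2290e-04 /h
MTBF = 1 / λ_sys = 1220 h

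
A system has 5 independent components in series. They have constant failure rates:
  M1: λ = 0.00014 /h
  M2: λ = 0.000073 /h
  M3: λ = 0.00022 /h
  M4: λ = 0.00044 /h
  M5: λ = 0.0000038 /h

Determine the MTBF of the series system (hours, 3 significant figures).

Series of exponential components: λ_sys = Σ λ_i
λ_sys = 0.00014 + 0.000073 + 0.00022 + 0.00044 + 0.0000038 = 8.7680e-04 /h
MTBF = 1 / λ_sys = 1140 h

1140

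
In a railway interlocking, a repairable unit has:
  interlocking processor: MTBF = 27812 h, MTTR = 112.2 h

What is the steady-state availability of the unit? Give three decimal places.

0.996

A(interlocking processor) = MTBF/(MTBF+MTTR) = 27812/(27812+112.2) = 0.996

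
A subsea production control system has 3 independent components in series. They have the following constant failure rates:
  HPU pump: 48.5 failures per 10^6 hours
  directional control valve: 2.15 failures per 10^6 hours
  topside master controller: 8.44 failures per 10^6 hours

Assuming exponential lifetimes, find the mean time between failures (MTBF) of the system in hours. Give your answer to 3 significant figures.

Series of exponential components: λ_sys = Σ λ_i
λ_sys = 0.0000485 + 0.00000215 + 0.00000844 = 5.9090e-05 /h
MTBF = 1 / λ_sys = 16900 h

16900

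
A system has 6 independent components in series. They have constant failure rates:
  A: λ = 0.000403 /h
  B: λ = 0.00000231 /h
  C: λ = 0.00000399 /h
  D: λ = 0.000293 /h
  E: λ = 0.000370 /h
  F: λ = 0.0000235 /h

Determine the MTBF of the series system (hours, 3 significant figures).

913

Series of exponential components: λ_sys = Σ λ_i
λ_sys = 0.000403 + 0.00000231 + 0.00000399 + 0.000293 + 0.000370 + 0.0000235 = 1.0958e-03 /h
MTBF = 1 / λ_sys = 913 h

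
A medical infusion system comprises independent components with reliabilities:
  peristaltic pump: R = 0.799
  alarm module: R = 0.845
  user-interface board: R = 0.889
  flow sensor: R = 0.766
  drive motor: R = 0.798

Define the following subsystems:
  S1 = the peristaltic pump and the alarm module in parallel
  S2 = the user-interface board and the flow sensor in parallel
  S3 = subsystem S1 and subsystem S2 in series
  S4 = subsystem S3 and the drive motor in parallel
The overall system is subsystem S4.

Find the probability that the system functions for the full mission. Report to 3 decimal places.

Parallel (peristaltic pump and alarm module): 1 − (1 − 0.79900)(1 − 0.84500) = 0.96885
Parallel (user-interface board and flow sensor): 1 − (1 − 0.88900)(1 − 0.76600) = 0.97403
Series ([0.96885] and [0.97403]): 0.96885 × 0.97403 = 0.94369
Parallel ([0.94369] and drive motor): 1 − (1 − 0.94369)(1 − 0.79800) = 0.989

0.989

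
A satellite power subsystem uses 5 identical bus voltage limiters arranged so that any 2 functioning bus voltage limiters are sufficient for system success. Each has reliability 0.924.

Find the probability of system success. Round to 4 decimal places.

R = Σ_{i=2}^{5} C(5,i) p^i (1−p)^{5−i} with p = 0.924
C(5,2)·0.924^2·0.076^3 = 0.003748
C(5,3)·0.924^3·0.076^2 = 0.045566
C(5,4)·0.924^4·0.076^1 = 0.276995
C(5,5)·0.924^5·0.076^0 = 0.673535
Sum = 0.9998

0.9998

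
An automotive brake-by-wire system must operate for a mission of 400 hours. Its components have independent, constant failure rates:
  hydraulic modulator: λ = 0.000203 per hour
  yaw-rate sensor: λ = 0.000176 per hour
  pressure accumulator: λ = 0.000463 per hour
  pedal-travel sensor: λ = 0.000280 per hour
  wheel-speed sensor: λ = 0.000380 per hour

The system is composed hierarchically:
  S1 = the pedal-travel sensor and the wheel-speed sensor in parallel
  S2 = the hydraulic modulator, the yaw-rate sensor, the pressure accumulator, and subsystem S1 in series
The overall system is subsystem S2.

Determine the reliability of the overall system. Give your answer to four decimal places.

R(hydraulic modulator) = exp(−0.000203 × 400) = 0.922009
R(yaw-rate sensor) = exp(−0.000176 × 400) = 0.932021
R(pressure accumulator) = exp(−0.000463 × 400) = 0.830938
R(pedal-travel sensor) = exp(−0.000280 × 400) = 0.894044
R(wheel-speed sensor) = exp(−0.000380 × 400) = 0.858988
Parallel (pedal-travel sensor and wheel-speed sensor): 1 − (1 − 0.894044)(1 − 0.858988) = 0.985059
Series (hydraulic modulator, yaw-rate sensor, pressure accumulator, and [0.985059]): 0.922009 × 0.932021 × 0.830938 × 0.985059 = 0.7034

0.7034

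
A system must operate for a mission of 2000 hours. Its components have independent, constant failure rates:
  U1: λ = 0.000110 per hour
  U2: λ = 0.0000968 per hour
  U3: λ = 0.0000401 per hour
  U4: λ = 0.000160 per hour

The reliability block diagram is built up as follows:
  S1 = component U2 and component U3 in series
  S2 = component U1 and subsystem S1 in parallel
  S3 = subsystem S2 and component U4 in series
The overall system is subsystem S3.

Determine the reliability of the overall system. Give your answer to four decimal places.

0.6918

R(U1) = exp(−0.000110 × 2000) = 0.802519
R(U2) = exp(−0.0000968 × 2000) = 0.823987
R(U3) = exp(−0.0000401 × 2000) = 0.922932
R(U4) = exp(−0.000160 × 2000) = 0.726149
Series (U2 and U3): 0.823987 × 0.922932 = 0.760484
Parallel (U1 and [0.760484]): 1 − (1 − 0.802519)(1 − 0.760484) = 0.952700
Series ([0.952700] and U4): 0.952700 × 0.726149 = 0.6918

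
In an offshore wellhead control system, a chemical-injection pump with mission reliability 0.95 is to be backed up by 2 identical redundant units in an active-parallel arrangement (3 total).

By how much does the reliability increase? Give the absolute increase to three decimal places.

0.050

R_before = 0.95
R_after = 1 − (1 − 0.95)^3 = 1.000
ΔR = 1.000 − 0.95 = 0.050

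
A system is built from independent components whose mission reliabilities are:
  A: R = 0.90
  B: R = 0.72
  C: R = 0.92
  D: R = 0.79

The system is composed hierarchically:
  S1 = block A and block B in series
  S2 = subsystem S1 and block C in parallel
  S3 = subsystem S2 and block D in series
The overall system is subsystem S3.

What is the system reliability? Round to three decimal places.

Series (A and B): 0.90000 × 0.72000 = 0.64800
Parallel ([0.64800] and C): 1 − (1 − 0.64800)(1 − 0.92000) = 0.97184
Series ([0.97184] and D): 0.97184 × 0.79000 = 0.768

0.768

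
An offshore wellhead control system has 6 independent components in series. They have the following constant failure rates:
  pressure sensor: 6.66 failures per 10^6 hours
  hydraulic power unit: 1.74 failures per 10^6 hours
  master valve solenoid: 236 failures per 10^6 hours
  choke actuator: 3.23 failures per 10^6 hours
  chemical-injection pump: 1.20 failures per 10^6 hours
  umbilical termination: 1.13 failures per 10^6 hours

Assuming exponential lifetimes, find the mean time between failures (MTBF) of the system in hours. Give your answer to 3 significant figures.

Series of exponential components: λ_sys = Σ λ_i
λ_sys = 0.00000666 + 0.00000174 + 0.000236 + 0.00000323 + 0.00000120 + 0.00000113 = 2.4996e-04 /h
MTBF = 1 / λ_sys = 4000 h

4000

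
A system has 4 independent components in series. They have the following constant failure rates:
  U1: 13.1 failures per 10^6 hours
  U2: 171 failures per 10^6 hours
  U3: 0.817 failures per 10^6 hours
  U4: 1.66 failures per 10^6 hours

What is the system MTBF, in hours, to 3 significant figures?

Series of exponential components: λ_sys = Σ λ_i
λ_sys = 0.0000131 + 0.000171 + 0.000000817 + 0.00000166 = 1.8658e-04 /h
MTBF = 1 / λ_sys = 5360 h

5360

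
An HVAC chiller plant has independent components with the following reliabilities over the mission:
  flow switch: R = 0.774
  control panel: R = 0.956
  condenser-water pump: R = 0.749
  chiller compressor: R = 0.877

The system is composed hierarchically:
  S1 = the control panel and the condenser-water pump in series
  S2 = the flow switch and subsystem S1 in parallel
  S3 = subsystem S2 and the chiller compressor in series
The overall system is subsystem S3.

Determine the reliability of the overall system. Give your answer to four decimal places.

0.8207

Series (control panel and condenser-water pump): 0.956000 × 0.749000 = 0.716044
Parallel (flow switch and [0.716044]): 1 − (1 − 0.774000)(1 − 0.716044) = 0.935826
Series ([0.935826] and chiller compressor): 0.935826 × 0.877000 = 0.8207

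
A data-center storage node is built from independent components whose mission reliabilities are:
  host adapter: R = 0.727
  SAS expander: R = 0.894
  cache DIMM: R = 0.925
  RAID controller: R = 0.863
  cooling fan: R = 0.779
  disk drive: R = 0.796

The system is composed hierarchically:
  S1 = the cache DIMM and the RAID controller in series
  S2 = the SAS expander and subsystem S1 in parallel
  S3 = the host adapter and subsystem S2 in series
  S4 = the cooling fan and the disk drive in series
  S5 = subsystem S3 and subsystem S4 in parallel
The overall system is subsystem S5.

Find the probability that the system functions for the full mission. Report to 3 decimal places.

Series (cache DIMM and RAID controller): 0.92500 × 0.86300 = 0.79828
Parallel (SAS expander and [0.79828]): 1 − (1 − 0.89400)(1 − 0.79828) = 0.97862
Series (host adapter and [0.97862]): 0.72700 × 0.97862 = 0.71146
Series (cooling fan and disk drive): 0.77900 × 0.79600 = 0.62008
Parallel ([0.71146] and [0.62008]): 1 − (1 − 0.71146)(1 − 0.62008) = 0.890

0.890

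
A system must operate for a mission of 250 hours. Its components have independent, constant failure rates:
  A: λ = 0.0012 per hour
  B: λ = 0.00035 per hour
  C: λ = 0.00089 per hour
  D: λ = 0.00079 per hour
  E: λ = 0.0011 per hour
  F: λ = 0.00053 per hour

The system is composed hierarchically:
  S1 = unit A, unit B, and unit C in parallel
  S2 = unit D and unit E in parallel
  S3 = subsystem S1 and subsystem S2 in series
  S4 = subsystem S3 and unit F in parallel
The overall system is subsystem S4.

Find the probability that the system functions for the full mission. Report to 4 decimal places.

0.9941

R(A) = exp(−0.0012 × 250) = 0.740818
R(B) = exp(−0.00035 × 250) = 0.916219
R(C) = exp(−0.00089 × 250) = 0.800515
R(D) = exp(−0.00079 × 250) = 0.820780
R(E) = exp(−0.0011 × 250) = 0.759572
R(F) = exp(−0.00053 × 250) = 0.875903
Parallel (A, B, and C): 1 − (1 − 0.740818)(1 − 0.916219)(1 − 0.800515) = 0.995668
Parallel (D and E): 1 − (1 − 0.820780)(1 − 0.759572) = 0.956910
Series ([0.995668] and [0.956910]): 0.995668 × 0.956910 = 0.952765
Parallel ([0.952765] and F): 1 − (1 − 0.952765)(1 − 0.875903) = 0.9941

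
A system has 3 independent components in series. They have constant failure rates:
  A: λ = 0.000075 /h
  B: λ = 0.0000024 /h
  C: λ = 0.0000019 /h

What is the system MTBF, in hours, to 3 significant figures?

Series of exponential components: λ_sys = Σ λ_i
λ_sys = 0.000075 + 0.0000024 + 0.0000019 = 7.9300e-05 /h
MTBF = 1 / λ_sys = 12600 h

12600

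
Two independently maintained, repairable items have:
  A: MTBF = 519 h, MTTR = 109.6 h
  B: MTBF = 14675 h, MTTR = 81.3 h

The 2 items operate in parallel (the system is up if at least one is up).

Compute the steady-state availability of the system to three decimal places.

A(A) = MTBF/(MTBF+MTTR) = 519/(519+109.6) = 0.825644
A(B) = MTBF/(MTBF+MTTR) = 14675/(14675+81.3) = 0.994490
Parallel availability: 1 − (1 − 0.825644)(1 − 0.994490) = 0.999

0.999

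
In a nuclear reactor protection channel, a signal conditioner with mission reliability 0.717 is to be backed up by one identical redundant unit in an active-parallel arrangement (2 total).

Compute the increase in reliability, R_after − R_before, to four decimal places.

R_before = 0.717
R_after = 1 − (1 − 0.717)^2 = 0.9199
ΔR = 0.9199 − 0.717 = 0.2029

0.2029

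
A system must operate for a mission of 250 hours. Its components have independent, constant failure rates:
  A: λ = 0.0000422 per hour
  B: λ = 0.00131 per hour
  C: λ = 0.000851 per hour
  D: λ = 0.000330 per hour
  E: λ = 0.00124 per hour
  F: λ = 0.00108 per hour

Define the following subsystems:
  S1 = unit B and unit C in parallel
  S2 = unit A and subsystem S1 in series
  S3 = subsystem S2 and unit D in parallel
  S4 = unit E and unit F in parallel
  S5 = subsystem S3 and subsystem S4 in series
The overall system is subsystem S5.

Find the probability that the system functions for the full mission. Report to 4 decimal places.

R(A) = exp(−0.0000422 × 250) = 0.989505
R(B) = exp(−0.00131 × 250) = 0.720723
R(C) = exp(−0.000851 × 250) = 0.808358
R(D) = exp(−0.000330 × 250) = 0.920811
R(E) = exp(−0.00124 × 250) = 0.733447
R(F) = exp(−0.00108 × 250) = 0.763379
Parallel (B and C): 1 − (1 − 0.720723)(1 − 0.808358) = 0.946479
Series (A and [0.946479]): 0.989505 × 0.946479 = 0.936546
Parallel ([0.936546] and D): 1 − (1 − 0.936546)(1 − 0.920811) = 0.994975
Parallel (E and F): 1 − (1 − 0.733447)(1 − 0.763379) = 0.936928
Series ([0.994975] and [0.936928]): 0.994975 × 0.936928 = 0.9322

0.9322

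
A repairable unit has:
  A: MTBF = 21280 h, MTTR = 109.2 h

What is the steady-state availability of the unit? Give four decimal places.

0.9949

A(A) = MTBF/(MTBF+MTTR) = 21280/(21280+109.2) = 0.9949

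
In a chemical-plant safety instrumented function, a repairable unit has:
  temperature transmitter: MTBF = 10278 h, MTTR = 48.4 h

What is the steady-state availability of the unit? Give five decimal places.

0.99531

A(temperature transmitter) = MTBF/(MTBF+MTTR) = 10278/(10278+48.4) = 0.99531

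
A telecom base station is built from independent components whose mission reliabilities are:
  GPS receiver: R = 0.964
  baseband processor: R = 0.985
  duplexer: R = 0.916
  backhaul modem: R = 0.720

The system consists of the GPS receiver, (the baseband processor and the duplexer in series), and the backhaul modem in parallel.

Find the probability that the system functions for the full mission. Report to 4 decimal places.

0.9990

Series (baseband processor and duplexer): 0.985000 × 0.916000 = 0.902260
Parallel (GPS receiver, [0.902260], and backhaul modem): 1 − (1 − 0.964000)(1 − 0.902260)(1 − 0.720000) = 0.9990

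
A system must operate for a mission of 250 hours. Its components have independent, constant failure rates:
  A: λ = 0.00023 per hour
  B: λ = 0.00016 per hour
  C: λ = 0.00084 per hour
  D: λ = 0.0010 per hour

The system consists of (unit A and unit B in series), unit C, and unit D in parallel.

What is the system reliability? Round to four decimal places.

R(A) = exp(−0.00023 × 250) = 0.944122
R(B) = exp(−0.00016 × 250) = 0.960789
R(C) = exp(−0.00084 × 250) = 0.810584
R(D) = exp(−0.0010 × 250) = 0.778801
Series (A and B): 0.944122 × 0.960789 = 0.907102
Parallel ([0.907102], C, and D): 1 − (1 − 0.907102)(1 − 0.810584)(1 − 0.778801) = 0.9961

0.9961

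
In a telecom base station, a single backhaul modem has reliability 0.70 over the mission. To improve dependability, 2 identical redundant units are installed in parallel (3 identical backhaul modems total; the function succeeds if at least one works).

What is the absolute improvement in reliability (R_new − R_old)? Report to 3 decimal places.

R_before = 0.70
R_after = 1 − (1 − 0.70)^3 = 0.973
ΔR = 0.973 − 0.70 = 0.273

0.273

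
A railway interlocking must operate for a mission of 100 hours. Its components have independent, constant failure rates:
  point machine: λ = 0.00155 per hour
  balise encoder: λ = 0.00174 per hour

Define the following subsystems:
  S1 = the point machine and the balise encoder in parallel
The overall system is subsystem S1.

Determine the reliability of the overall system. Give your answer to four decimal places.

R(point machine) = exp(−0.00155 × 100) = 0.856415
R(balise encoder) = exp(−0.00174 × 100) = 0.840297
Parallel (point machine and balise encoder): 1 − (1 − 0.856415)(1 − 0.840297) = 0.9771

0.9771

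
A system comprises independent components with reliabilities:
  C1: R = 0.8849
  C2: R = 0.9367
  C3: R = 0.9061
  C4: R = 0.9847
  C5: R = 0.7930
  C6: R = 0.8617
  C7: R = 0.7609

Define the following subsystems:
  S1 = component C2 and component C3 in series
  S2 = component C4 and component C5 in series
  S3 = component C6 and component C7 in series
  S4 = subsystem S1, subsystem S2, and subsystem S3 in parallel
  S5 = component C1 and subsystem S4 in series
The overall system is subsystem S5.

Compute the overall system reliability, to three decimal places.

Series (C2 and C3): 0.93670 × 0.90610 = 0.84874
Series (C4 and C5): 0.98470 × 0.79300 = 0.78087
Series (C6 and C7): 0.86170 × 0.76090 = 0.65567
Parallel ([0.84874], [0.78087], and [0.65567]): 1 − (1 − 0.84874)(1 − 0.78087)(1 − 0.65567) = 0.98859
Series (C1 and [0.98859]): 0.88490 × 0.98859 = 0.875

0.875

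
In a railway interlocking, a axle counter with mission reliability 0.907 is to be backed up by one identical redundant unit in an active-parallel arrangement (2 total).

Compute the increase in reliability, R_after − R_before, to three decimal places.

R_before = 0.907
R_after = 1 − (1 − 0.907)^2 = 0.991
ΔR = 0.991 − 0.907 = 0.084

0.084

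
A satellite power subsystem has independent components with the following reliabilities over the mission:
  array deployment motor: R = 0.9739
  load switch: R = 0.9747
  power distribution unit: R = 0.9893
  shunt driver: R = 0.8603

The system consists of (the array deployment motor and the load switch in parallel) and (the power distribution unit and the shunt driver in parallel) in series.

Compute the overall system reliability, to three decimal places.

0.998

Parallel (array deployment motor and load switch): 1 − (1 − 0.97390)(1 − 0.97470) = 0.99934
Parallel (power distribution unit and shunt driver): 1 − (1 − 0.98930)(1 − 0.86030) = 0.99851
Series ([0.99934] and [0.99851]): 0.99934 × 0.99851 = 0.998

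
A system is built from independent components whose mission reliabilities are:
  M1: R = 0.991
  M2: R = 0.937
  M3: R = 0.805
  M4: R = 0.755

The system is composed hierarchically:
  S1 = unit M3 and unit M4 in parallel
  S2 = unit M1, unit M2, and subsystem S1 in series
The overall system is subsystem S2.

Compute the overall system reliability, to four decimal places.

Parallel (M3 and M4): 1 − (1 − 0.805000)(1 − 0.755000) = 0.952225
Series (M1, M2, and [0.952225]): 0.991000 × 0.937000 × 0.952225 = 0.8842

0.8842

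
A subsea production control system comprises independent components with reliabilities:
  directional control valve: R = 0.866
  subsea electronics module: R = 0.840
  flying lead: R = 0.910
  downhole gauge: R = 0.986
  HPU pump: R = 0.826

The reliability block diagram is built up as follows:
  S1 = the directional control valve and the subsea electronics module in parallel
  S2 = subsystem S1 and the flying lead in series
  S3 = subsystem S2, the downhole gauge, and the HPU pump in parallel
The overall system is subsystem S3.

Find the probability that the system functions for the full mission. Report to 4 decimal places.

Parallel (directional control valve and subsea electronics module): 1 − (1 − 0.866000)(1 − 0.840000) = 0.978560
Series ([0.978560] and flying lead): 0.978560 × 0.910000 = 0.890490
Parallel ([0.890490], downhole gauge, and HPU pump): 1 − (1 − 0.890490)(1 − 0.986000)(1 − 0.826000) = 0.9997

0.9997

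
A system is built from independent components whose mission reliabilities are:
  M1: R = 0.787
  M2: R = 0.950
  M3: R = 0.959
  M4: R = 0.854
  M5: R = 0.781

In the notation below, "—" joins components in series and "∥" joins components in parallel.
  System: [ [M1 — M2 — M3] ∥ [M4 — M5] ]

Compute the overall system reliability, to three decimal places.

Series (M1, M2, and M3): 0.78700 × 0.95000 × 0.95900 = 0.71700
Series (M4 and M5): 0.85400 × 0.78100 = 0.66697
Parallel ([0.71700] and [0.66697]): 1 − (1 − 0.71700)(1 − 0.66697) = 0.906

0.906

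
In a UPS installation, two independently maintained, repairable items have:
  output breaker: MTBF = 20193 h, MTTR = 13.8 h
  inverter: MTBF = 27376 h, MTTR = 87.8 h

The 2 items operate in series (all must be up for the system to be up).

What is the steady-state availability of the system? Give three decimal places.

0.996

A(output breaker) = MTBF/(MTBF+MTTR) = 20193/(20193+13.8) = 0.999317
A(inverter) = MTBF/(MTBF+MTTR) = 27376/(27376+87.8) = 0.996803
Series availability: 0.999317 × 0.996803 = 0.996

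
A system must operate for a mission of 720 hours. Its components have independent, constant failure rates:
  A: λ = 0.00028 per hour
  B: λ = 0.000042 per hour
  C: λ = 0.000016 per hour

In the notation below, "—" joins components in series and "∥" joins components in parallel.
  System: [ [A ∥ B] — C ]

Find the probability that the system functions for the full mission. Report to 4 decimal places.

0.9832

R(A) = exp(−0.00028 × 720) = 0.817422
R(B) = exp(−0.000042 × 720) = 0.970213
R(C) = exp(−0.000016 × 720) = 0.988546
Parallel (A and B): 1 − (1 − 0.817422)(1 − 0.970213) = 0.994562
Series ([0.994562] and C): 0.994562 × 0.988546 = 0.9832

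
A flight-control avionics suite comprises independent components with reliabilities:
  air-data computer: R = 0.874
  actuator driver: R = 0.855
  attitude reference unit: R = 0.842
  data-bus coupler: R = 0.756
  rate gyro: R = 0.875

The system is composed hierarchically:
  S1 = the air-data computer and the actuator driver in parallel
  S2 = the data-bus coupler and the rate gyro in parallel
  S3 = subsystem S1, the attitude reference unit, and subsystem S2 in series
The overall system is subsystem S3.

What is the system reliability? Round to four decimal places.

0.8014

Parallel (air-data computer and actuator driver): 1 − (1 − 0.874000)(1 − 0.855000) = 0.981730
Parallel (data-bus coupler and rate gyro): 1 − (1 − 0.756000)(1 − 0.875000) = 0.969500
Series ([0.981730], attitude reference unit, and [0.969500]): 0.981730 × 0.842000 × 0.969500 = 0.8014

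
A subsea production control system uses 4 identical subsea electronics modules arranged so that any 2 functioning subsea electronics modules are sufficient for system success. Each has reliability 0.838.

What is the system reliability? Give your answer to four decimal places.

R = Σ_{i=2}^{4} C(4,i) p^i (1−p)^{4−i} with p = 0.838
C(4,2)·0.838^2·0.162^2 = 0.110578
C(4,3)·0.838^3·0.162^1 = 0.381335
C(4,4)·0.838^4·0.162^0 = 0.493147
Sum = 0.9851

0.9851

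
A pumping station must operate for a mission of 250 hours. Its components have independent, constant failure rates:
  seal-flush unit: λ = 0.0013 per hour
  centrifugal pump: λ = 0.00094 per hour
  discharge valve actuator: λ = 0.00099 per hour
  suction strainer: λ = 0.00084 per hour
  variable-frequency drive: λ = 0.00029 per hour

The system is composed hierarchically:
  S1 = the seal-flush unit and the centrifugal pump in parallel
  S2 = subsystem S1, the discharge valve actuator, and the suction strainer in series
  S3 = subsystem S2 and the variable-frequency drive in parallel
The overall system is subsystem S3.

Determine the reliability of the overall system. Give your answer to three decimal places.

R(seal-flush unit) = exp(−0.0013 × 250) = 0.72253
R(centrifugal pump) = exp(−0.00094 × 250) = 0.79057
R(discharge valve actuator) = exp(−0.00099 × 250) = 0.78075
R(suction strainer) = exp(−0.00084 × 250) = 0.81058
R(variable-frequency drive) = exp(−0.00029 × 250) = 0.93007
Parallel (seal-flush unit and centrifugal pump): 1 − (1 − 0.72253)(1 − 0.79057) = 0.94189
Series ([0.94189], discharge valve actuator, and suction strainer): 0.94189 × 0.78075 × 0.81058 = 0.59608
Parallel ([0.59608] and variable-frequency drive): 1 − (1 − 0.59608)(1 − 0.93007) = 0.972

0.972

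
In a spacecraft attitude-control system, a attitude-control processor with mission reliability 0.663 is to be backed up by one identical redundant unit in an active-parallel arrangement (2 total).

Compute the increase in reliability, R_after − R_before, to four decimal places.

0.2234

R_before = 0.663
R_after = 1 − (1 − 0.663)^2 = 0.8864
ΔR = 0.8864 − 0.663 = 0.2234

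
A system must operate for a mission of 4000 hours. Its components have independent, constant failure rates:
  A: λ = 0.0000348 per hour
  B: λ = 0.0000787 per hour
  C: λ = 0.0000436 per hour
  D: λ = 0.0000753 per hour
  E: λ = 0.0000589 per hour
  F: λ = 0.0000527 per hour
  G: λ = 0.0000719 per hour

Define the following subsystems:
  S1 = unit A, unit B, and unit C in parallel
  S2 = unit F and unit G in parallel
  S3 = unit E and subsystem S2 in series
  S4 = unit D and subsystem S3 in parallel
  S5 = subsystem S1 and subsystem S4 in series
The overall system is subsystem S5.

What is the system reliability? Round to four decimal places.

R(A) = exp(−0.0000348 × 4000) = 0.870054
R(B) = exp(−0.0000787 × 4000) = 0.729935
R(C) = exp(−0.0000436 × 4000) = 0.839961
R(D) = exp(−0.0000753 × 4000) = 0.739930
R(E) = exp(−0.0000589 × 4000) = 0.790097
R(F) = exp(−0.0000527 × 4000) = 0.809936
R(G) = exp(−0.0000719 × 4000) = 0.750062
Parallel (A, B, and C): 1 − (1 − 0.870054)(1 − 0.729935)(1 − 0.839961) = 0.994384
Parallel (F and G): 1 − (1 − 0.809936)(1 − 0.750062) = 0.952496
Series (E and [0.952496]): 0.790097 × 0.952496 = 0.752564
Parallel (D and [0.752564]): 1 − (1 − 0.739930)(1 − 0.752564) = 0.935649
Series ([0.994384] and [0.935649]): 0.994384 × 0.935649 = 0.9304

0.9304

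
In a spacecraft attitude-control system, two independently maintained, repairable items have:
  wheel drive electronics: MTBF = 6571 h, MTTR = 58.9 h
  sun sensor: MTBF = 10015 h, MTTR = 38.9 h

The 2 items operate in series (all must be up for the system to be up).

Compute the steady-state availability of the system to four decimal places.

A(wheel drive electronics) = MTBF/(MTBF+MTTR) = 6571/(6571+58.9) = 0.991116
A(sun sensor) = MTBF/(MTBF+MTTR) = 10015/(10015+38.9) = 0.996131
Series availability: 0.991116 × 0.996131 = 0.9873

0.9873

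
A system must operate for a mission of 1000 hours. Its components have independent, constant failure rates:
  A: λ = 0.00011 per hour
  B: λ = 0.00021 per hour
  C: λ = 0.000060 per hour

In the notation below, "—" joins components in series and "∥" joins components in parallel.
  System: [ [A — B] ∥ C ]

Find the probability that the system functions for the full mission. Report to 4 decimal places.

R(A) = exp(−0.00011 × 1000) = 0.895834
R(B) = exp(−0.00021 × 1000) = 0.810584
R(C) = exp(−0.000060 × 1000) = 0.941765
Series (A and B): 0.895834 × 0.810584 = 0.726149
Parallel ([0.726149] and C): 1 − (1 − 0.726149)(1 − 0.941765) = 0.9841

0.9841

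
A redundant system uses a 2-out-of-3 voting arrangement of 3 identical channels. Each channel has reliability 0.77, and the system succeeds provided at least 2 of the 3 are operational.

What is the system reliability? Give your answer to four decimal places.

R = Σ_{i=2}^{3} C(3,i) p^i (1−p)^{3−i} with p = 0.77
C(3,2)·0.77^2·0.23^1 = 0.409101
C(3,3)·0.77^3·0.23^0 = 0.456533
Sum = 0.8656

0.8656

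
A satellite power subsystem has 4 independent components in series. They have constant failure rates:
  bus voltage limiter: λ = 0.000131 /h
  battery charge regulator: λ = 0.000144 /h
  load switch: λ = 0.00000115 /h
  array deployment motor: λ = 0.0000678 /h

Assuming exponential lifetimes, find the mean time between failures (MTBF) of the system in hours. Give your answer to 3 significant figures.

2910

Series of exponential components: λ_sys = Σ λ_i
λ_sys = 0.000131 + 0.000144 + 0.00000115 + 0.0000678 = 3.4395e-04 /h
MTBF = 1 / λ_sys = 2910 h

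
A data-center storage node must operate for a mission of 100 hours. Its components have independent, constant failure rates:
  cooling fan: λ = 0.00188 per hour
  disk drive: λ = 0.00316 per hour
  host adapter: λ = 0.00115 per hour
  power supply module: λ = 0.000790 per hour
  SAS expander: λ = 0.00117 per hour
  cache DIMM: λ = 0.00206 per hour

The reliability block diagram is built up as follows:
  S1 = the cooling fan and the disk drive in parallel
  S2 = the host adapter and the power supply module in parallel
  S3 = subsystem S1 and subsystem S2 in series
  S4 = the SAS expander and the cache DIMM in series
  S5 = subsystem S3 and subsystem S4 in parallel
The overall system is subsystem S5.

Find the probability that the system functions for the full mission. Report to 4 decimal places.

R(cooling fan) = exp(−0.00188 × 100) = 0.828615
R(disk drive) = exp(−0.00316 × 100) = 0.729059
R(host adapter) = exp(−0.00115 × 100) = 0.891366
R(power supply module) = exp(−0.000790 × 100) = 0.924040
R(SAS expander) = exp(−0.00117 × 100) = 0.889585
R(cache DIMM) = exp(−0.00206 × 100) = 0.813833
Parallel (cooling fan and disk drive): 1 − (1 − 0.828615)(1 − 0.729059) = 0.953565
Parallel (host adapter and power supply module): 1 − (1 − 0.891366)(1 − 0.924040) = 0.991748
Series ([0.953565] and [0.991748]): 0.953565 × 0.991748 = 0.945696
Series (SAS expander and cache DIMM): 0.889585 × 0.813833 = 0.723974
Parallel ([0.945696] and [0.723974]): 1 − (1 − 0.945696)(1 − 0.723974) = 0.9850

0.9850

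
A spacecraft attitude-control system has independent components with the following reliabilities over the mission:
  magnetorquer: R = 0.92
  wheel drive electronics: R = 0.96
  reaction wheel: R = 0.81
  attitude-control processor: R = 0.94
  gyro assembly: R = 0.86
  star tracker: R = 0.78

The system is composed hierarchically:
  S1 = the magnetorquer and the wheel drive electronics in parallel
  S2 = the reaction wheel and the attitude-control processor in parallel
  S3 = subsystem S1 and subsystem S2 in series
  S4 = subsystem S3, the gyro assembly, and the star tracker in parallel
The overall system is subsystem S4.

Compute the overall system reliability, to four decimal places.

0.9996

Parallel (magnetorquer and wheel drive electronics): 1 − (1 − 0.920000)(1 − 0.960000) = 0.996800
Parallel (reaction wheel and attitude-control processor): 1 − (1 − 0.810000)(1 − 0.940000) = 0.988600
Series ([0.996800] and [0.988600]): 0.996800 × 0.988600 = 0.985436
Parallel ([0.985436], gyro assembly, and star tracker): 1 − (1 − 0.985436)(1 − 0.860000)(1 − 0.780000) = 0.9996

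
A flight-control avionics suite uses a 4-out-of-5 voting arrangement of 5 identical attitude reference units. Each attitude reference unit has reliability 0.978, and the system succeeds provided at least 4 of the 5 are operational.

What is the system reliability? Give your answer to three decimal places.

R = Σ_{i=4}^{5} C(5,i) p^i (1−p)^{5−i} with p = 0.978
C(5,4)·0.978^4·0.022^1 = 0.10063
C(5,5)·0.978^5·0.022^0 = 0.89473
Sum = 0.995

0.995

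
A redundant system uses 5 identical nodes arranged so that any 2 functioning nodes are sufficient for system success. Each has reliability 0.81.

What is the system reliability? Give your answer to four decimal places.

R = Σ_{i=2}^{5} C(5,i) p^i (1−p)^{5−i} with p = 0.81
C(5,2)·0.81^2·0.19^3 = 0.045002
C(5,3)·0.81^3·0.19^2 = 0.191850
C(5,4)·0.81^4·0.19^1 = 0.408944
C(5,5)·0.81^5·0.19^0 = 0.348678
Sum = 0.9945

0.9945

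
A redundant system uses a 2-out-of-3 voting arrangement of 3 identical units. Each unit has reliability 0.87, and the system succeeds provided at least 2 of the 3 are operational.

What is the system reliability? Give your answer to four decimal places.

0.9537

R = Σ_{i=2}^{3} C(3,i) p^i (1−p)^{3−i} with p = 0.87
C(3,2)·0.87^2·0.13^1 = 0.295191
C(3,3)·0.87^3·0.13^0 = 0.658503
Sum = 0.9537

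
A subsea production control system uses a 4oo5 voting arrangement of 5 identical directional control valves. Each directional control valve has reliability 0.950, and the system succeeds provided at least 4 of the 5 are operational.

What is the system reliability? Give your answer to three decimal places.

0.977

R = Σ_{i=4}^{5} C(5,i) p^i (1−p)^{5−i} with p = 0.950
C(5,4)·0.950^4·0.050^1 = 0.20363
C(5,5)·0.950^5·0.050^0 = 0.77378
Sum = 0.977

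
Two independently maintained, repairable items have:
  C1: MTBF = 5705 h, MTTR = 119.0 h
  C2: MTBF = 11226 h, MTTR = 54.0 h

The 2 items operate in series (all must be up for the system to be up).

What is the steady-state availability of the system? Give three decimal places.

0.975

A(C1) = MTBF/(MTBF+MTTR) = 5705/(5705+119.0) = 0.979567
A(C2) = MTBF/(MTBF+MTTR) = 11226/(11226+54.0) = 0.995213
Series availability: 0.979567 × 0.995213 = 0.975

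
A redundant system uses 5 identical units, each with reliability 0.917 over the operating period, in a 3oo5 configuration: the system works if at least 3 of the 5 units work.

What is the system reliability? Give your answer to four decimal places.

R = Σ_{i=3}^{5} C(5,i) p^i (1−p)^{5−i} with p = 0.917
C(5,3)·0.917^3·0.083^2 = 0.053121
C(5,4)·0.917^4·0.083^1 = 0.293444
C(5,5)·0.917^5·0.083^0 = 0.648405
Sum = 0.9950

0.9950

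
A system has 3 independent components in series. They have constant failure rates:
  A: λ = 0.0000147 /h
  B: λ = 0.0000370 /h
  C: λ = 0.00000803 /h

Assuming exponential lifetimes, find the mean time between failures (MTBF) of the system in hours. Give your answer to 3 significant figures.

16700

Series of exponential components: λ_sys = Σ λ_i
λ_sys = 0.0000147 + 0.0000370 + 0.00000803 = 5.9730e-05 /h
MTBF = 1 / λ_sys = 16700 h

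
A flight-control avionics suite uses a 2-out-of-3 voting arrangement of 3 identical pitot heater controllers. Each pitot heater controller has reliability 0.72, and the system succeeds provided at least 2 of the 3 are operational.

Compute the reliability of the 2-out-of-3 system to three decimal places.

0.809

R = Σ_{i=2}^{3} C(3,i) p^i (1−p)^{3−i} with p = 0.72
C(3,2)·0.72^2·0.28^1 = 0.43546
C(3,3)·0.72^3·0.28^0 = 0.37325
Sum = 0.809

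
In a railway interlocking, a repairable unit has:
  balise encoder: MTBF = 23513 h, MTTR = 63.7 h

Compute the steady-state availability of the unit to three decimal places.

0.997

A(balise encoder) = MTBF/(MTBF+MTTR) = 23513/(23513+63.7) = 0.997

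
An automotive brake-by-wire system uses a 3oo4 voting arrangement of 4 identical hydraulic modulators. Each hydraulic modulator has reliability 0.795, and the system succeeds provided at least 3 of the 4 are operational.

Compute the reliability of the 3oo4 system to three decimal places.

0.811

R = Σ_{i=3}^{4} C(4,i) p^i (1−p)^{4−i} with p = 0.795
C(4,3)·0.795^3·0.205^1 = 0.41202
C(4,4)·0.795^4·0.205^0 = 0.39946
Sum = 0.811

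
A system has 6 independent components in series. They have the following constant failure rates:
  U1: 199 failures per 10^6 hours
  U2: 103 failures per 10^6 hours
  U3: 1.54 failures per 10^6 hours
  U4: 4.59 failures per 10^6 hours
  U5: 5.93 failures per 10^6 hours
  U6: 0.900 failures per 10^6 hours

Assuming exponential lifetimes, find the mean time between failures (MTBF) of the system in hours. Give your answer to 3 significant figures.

Series of exponential components: λ_sys = Σ λ_i
λ_sys = 0.000199 + 0.000103 + 0.00000154 + 0.00000459 + 0.00000593 + 0.000000900 = 3.1496e-04 /h
MTBF = 1 / λ_sys = 3180 h

3180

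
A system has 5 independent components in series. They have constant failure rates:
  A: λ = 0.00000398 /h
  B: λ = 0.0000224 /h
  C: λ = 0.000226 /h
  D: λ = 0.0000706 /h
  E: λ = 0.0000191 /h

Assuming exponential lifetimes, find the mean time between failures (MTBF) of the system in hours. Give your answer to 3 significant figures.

2920

Series of exponential components: λ_sys = Σ λ_i
λ_sys = 0.00000398 + 0.0000224 + 0.000226 + 0.0000706 + 0.0000191 = 3.4208e-04 /h
MTBF = 1 / λ_sys = 2920 h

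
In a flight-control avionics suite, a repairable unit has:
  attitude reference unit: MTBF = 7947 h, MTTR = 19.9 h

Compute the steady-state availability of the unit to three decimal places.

0.998

A(attitude reference unit) = MTBF/(MTBF+MTTR) = 7947/(7947+19.9) = 0.998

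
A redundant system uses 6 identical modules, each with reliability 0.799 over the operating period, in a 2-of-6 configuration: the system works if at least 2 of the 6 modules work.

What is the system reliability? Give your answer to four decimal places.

R = Σ_{i=2}^{6} C(6,i) p^i (1−p)^{6−i} with p = 0.799
C(6,2)·0.799^2·0.201^4 = 0.015630
C(6,3)·0.799^3·0.201^3 = 0.082844
C(6,4)·0.799^4·0.201^2 = 0.246985
C(6,5)·0.799^5·0.201^1 = 0.392718
C(6,6)·0.799^6·0.201^0 = 0.260184
Sum = 0.9984

0.9984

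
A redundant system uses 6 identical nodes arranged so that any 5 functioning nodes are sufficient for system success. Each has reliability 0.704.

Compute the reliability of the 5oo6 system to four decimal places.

R = Σ_{i=5}^{6} C(6,i) p^i (1−p)^{6−i} with p = 0.704
C(6,5)·0.704^5·0.296^1 = 0.307119
C(6,6)·0.704^6·0.296^0 = 0.121741
Sum = 0.4289

0.4289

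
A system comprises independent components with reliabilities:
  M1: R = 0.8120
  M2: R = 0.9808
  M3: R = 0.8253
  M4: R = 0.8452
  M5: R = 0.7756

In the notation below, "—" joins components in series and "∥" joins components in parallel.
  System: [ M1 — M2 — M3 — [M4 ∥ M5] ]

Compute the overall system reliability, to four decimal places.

0.6344

Parallel (M4 and M5): 1 − (1 − 0.845200)(1 − 0.775600) = 0.965263
Series (M1, M2, M3, and [0.965263]): 0.812000 × 0.980800 × 0.825300 × 0.965263 = 0.6344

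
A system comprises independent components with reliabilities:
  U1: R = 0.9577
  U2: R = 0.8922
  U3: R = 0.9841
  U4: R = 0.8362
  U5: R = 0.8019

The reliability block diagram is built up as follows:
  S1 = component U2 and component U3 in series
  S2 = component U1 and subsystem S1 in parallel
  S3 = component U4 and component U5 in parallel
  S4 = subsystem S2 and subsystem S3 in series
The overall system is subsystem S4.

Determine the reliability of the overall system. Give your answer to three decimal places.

Series (U2 and U3): 0.89220 × 0.98410 = 0.87801
Parallel (U1 and [0.87801]): 1 − (1 − 0.95770)(1 − 0.87801) = 0.99484
Parallel (U4 and U5): 1 − (1 − 0.83620)(1 − 0.80190) = 0.96755
Series ([0.99484] and [0.96755]): 0.99484 × 0.96755 = 0.963

0.963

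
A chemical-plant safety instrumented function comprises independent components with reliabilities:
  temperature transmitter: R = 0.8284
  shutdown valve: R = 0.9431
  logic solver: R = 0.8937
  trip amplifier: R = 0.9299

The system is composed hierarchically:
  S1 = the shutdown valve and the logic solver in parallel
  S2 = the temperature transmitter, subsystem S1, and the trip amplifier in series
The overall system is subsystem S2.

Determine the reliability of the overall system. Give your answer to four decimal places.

0.7657

Parallel (shutdown valve and logic solver): 1 − (1 − 0.943100)(1 − 0.893700) = 0.993952
Series (temperature transmitter, [0.993952], and trip amplifier): 0.828400 × 0.993952 × 0.929900 = 0.7657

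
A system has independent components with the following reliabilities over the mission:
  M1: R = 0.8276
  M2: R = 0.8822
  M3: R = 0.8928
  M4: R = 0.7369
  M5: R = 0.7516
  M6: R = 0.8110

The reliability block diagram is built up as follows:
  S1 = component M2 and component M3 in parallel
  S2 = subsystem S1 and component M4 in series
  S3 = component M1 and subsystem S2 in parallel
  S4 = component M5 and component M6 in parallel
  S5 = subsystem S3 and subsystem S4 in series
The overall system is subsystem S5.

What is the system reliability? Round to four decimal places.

0.9083

Parallel (M2 and M3): 1 − (1 − 0.882200)(1 − 0.892800) = 0.987372
Series ([0.987372] and M4): 0.987372 × 0.736900 = 0.727594
Parallel (M1 and [0.727594]): 1 − (1 − 0.827600)(1 − 0.727594) = 0.953037
Parallel (M5 and M6): 1 − (1 − 0.751600)(1 − 0.811000) = 0.953052
Series ([0.953037] and [0.953052]): 0.953037 × 0.953052 = 0.9083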